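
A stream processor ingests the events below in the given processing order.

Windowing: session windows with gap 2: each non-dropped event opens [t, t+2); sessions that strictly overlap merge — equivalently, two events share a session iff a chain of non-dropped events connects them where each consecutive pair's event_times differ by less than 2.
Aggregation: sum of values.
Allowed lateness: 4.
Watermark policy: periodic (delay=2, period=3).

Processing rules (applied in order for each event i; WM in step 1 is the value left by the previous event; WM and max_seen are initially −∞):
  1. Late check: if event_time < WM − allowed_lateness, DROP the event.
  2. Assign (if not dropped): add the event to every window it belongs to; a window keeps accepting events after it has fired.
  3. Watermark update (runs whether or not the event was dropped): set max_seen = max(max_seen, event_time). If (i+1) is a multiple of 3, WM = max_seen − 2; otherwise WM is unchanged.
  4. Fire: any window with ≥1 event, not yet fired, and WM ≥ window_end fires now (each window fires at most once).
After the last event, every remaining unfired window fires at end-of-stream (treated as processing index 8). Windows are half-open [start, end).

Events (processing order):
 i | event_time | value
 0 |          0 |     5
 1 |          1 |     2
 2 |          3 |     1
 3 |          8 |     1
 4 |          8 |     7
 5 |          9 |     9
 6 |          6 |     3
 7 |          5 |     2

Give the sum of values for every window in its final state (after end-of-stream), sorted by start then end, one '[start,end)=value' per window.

i=0 t=0 v=5: → [0,2); WM=−∞
i=1 t=1 v=2: → [0,3); WM=−∞
i=2 t=3 v=1: → [3,5); WM=1
i=3 t=8 v=1: → [8,10); WM=1
i=4 t=8 v=7: → [8,10); WM=1
i=5 t=9 v=9: → [8,11); WM=7
i=6 t=6 v=3: → [6,8); WM=7
i=7 t=5 v=2: → [5,8); WM=7

[0,3)=7 [3,5)=1 [5,8)=5 [8,11)=17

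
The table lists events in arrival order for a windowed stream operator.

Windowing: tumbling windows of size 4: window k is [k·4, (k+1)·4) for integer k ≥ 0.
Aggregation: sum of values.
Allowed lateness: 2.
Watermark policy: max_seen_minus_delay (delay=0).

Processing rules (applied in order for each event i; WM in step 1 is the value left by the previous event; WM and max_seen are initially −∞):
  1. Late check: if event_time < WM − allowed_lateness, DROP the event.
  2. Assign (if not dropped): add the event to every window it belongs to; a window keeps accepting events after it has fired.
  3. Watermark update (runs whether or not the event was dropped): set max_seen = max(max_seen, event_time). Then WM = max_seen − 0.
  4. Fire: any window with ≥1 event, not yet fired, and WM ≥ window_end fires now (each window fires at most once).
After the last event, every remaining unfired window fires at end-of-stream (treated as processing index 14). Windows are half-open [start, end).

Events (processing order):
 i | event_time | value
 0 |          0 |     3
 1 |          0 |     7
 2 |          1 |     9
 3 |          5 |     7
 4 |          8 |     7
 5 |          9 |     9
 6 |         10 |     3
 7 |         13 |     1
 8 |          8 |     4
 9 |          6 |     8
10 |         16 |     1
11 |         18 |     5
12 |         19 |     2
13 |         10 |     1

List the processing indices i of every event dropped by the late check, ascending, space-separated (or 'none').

i=0 t=0 v=3: → [0,4); WM=0
i=1 t=0 v=7: → [0,4); WM=0
i=2 t=1 v=9: → [0,4); WM=1
i=3 t=5 v=7: → [4,8); WM=5; [0,4) fires=19
i=4 t=8 v=7: → [8,12); WM=8; [4,8) fires=7
i=5 t=9 v=9: → [8,12); WM=9
i=6 t=10 v=3: → [8,12); WM=10
i=7 t=13 v=1: → [12,16); WM=13; [8,12) fires=19
i=8 t=8 v=4: DROP (t<13-2); WM=13
i=9 t=6 v=8: DROP (t<13-2); WM=13
i=10 t=16 v=1: → [16,20); WM=16; [12,16) fires=1
i=11 t=18 v=5: → [16,20); WM=18
i=12 t=19 v=2: → [16,20); WM=19
i=13 t=10 v=1: DROP (t<19-2); WM=19

8 9 13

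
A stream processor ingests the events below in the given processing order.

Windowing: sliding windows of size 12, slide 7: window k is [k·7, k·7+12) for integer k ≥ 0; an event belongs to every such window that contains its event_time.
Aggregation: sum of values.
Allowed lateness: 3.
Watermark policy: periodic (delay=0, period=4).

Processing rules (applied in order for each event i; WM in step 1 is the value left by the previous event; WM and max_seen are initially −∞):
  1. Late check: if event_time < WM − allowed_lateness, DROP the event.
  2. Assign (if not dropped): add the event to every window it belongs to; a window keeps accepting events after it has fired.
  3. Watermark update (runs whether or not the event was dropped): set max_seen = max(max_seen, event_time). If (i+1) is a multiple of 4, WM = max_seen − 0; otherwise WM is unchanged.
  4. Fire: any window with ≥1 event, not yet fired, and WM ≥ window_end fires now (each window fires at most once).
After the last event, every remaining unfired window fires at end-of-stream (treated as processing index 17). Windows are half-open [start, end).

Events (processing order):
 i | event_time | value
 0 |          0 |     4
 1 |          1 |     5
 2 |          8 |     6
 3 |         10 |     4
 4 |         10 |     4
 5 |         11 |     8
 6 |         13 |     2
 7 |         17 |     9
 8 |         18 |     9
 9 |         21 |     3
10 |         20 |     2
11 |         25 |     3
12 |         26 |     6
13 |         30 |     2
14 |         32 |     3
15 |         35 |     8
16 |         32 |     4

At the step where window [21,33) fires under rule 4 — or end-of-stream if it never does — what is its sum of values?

i=0 t=0 v=4: → [0,12); WM=−∞
i=1 t=1 v=5: → [0,12); WM=−∞
i=2 t=8 v=6: → [7,19),[0,12); WM=−∞
i=3 t=10 v=4: → [7,19),[0,12); WM=10
i=4 t=10 v=4: → [7,19),[0,12); WM=10
i=5 t=11 v=8: → [7,19),[0,12); WM=10
i=6 t=13 v=2: → [7,19); WM=10
i=7 t=17 v=9: → [14,26),[7,19); WM=17; [0,12) fires=31
i=8 t=18 v=9: → [14,26),[7,19); WM=17
i=9 t=21 v=3: → [21,33),[14,26); WM=17
i=10 t=20 v=2: → [14,26); WM=17
i=11 t=25 v=3: → [21,33),[14,26); WM=25; [7,19) fires=42
i=12 t=26 v=6: → [21,33); WM=25
i=13 t=30 v=2: → [28,40),[21,33); WM=25
i=14 t=32 v=3: → [28,40),[21,33); WM=25
i=15 t=35 v=8: → [35,47),[28,40); WM=35; [14,26) fires=26 [21,33) fires=17
i=16 t=32 v=4: → [28,40),[21,33); WM=35

17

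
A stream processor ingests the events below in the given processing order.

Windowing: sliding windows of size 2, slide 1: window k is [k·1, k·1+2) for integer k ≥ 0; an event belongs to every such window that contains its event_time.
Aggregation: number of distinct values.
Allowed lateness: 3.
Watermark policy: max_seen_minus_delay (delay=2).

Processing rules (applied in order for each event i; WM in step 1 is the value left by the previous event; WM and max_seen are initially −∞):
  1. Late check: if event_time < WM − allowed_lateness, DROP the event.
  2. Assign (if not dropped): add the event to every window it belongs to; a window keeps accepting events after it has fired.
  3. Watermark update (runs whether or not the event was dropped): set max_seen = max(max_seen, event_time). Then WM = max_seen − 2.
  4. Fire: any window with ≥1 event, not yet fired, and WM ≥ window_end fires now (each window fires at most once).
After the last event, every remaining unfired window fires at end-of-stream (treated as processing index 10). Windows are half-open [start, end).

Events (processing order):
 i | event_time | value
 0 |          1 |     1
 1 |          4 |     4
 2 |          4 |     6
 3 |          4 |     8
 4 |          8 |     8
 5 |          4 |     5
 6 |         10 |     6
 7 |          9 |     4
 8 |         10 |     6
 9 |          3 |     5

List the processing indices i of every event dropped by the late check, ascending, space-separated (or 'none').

i=0 t=1 v=1: → [1,3),[0,2); WM=-1
i=1 t=4 v=4: → [4,6),[3,5); WM=2; [0,2) fires=1
i=2 t=4 v=6: → [4,6),[3,5); WM=2
i=3 t=4 v=8: → [4,6),[3,5); WM=2
i=4 t=8 v=8: → [8,10),[7,9); WM=6; [1,3) fires=1 [3,5) fires=3 [4,6) fires=3
i=5 t=4 v=5: → [4,6),[3,5); WM=6
i=6 t=10 v=6: → [10,12),[9,11); WM=8
i=7 t=9 v=4: → [9,11),[8,10); WM=8
i=8 t=10 v=6: → [10,12),[9,11); WM=8
i=9 t=3 v=5: DROP (t<8-3); WM=8

9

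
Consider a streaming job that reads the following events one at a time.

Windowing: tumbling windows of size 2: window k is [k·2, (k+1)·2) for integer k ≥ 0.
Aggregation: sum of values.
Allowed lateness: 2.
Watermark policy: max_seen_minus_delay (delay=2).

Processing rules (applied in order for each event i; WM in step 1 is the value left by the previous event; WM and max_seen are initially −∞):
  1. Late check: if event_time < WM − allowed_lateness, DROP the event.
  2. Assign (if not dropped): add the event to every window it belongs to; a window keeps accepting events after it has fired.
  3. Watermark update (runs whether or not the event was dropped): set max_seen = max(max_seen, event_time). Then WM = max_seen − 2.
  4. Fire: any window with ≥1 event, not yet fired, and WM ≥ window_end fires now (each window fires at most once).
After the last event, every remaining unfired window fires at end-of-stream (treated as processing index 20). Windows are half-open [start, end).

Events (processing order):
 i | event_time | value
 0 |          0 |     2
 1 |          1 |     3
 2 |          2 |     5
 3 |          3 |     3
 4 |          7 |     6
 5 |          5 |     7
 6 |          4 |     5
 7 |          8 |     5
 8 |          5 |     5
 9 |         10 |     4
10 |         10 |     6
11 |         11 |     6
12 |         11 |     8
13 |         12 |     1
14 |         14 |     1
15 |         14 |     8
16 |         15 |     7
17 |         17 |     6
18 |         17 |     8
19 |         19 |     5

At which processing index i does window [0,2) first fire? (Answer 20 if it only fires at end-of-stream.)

4

i=0 t=0 v=2: → [0,2); WM=-2
i=1 t=1 v=3: → [0,2); WM=-1
i=2 t=2 v=5: → [2,4); WM=0
i=3 t=3 v=3: → [2,4); WM=1
i=4 t=7 v=6: → [6,8); WM=5; [0,2) fires=5 [2,4) fires=8
i=5 t=5 v=7: → [4,6); WM=5
i=6 t=4 v=5: → [4,6); WM=5
i=7 t=8 v=5: → [8,10); WM=6; [4,6) fires=12
i=8 t=5 v=5: → [4,6); WM=6
i=9 t=10 v=4: → [10,12); WM=8; [6,8) fires=6
i=10 t=10 v=6: → [10,12); WM=8
i=11 t=11 v=6: → [10,12); WM=9
i=12 t=11 v=8: → [10,12); WM=9
i=13 t=12 v=1: → [12,14); WM=10; [8,10) fires=5
i=14 t=14 v=1: → [14,16); WM=12; [10,12) fires=24
i=15 t=14 v=8: → [14,16); WM=12
i=16 t=15 v=7: → [14,16); WM=13
i=17 t=17 v=6: → [16,18); WM=15; [12,14) fires=1
i=18 t=17 v=8: → [16,18); WM=15
i=19 t=19 v=5: → [18,20); WM=17; [14,16) fires=16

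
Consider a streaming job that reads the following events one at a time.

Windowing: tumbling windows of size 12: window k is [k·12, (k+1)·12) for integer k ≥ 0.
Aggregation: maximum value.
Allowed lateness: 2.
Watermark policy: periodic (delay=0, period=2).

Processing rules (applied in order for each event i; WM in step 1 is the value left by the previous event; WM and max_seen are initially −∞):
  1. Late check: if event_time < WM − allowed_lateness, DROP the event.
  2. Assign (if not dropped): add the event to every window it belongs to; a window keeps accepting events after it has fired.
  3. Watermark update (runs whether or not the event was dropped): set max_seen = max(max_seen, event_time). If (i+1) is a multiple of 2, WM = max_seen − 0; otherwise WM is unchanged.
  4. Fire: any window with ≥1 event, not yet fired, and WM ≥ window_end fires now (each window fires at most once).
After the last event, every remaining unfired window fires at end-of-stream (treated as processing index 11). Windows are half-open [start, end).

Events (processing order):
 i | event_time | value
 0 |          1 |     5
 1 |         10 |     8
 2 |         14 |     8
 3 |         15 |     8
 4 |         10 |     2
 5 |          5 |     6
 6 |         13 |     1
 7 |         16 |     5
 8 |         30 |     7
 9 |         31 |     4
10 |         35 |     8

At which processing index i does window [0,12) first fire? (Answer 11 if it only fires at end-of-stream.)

3

i=0 t=1 v=5: → [0,12); WM=−∞
i=1 t=10 v=8: → [0,12); WM=10
i=2 t=14 v=8: → [12,24); WM=10
i=3 t=15 v=8: → [12,24); WM=15; [0,12) fires=8
i=4 t=10 v=2: DROP (t<15-2); WM=15
i=5 t=5 v=6: DROP (t<15-2); WM=15
i=6 t=13 v=1: → [12,24); WM=15
i=7 t=16 v=5: → [12,24); WM=16
i=8 t=30 v=7: → [24,36); WM=16
i=9 t=31 v=4: → [24,36); WM=31; [12,24) fires=8
i=10 t=35 v=8: → [24,36); WM=31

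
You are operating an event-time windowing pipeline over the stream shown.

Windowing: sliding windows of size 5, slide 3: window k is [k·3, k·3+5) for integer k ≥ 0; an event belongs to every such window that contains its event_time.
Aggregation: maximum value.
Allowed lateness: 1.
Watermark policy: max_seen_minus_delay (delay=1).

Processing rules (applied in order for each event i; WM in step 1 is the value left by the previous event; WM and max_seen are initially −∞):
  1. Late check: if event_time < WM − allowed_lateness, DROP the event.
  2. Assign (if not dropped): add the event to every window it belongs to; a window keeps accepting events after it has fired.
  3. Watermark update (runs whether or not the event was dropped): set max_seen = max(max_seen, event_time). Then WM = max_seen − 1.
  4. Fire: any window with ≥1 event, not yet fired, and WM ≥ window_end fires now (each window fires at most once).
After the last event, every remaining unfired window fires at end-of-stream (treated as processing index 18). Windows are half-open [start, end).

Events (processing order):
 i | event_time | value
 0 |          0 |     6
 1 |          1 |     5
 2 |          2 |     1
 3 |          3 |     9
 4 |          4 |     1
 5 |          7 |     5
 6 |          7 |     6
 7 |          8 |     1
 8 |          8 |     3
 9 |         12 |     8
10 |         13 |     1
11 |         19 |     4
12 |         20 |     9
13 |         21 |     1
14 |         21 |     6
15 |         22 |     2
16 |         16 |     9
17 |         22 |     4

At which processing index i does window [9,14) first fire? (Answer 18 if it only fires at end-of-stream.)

i=0 t=0 v=6: → [0,5); WM=-1
i=1 t=1 v=5: → [0,5); WM=0
i=2 t=2 v=1: → [0,5); WM=1
i=3 t=3 v=9: → [3,8),[0,5); WM=2
i=4 t=4 v=1: → [3,8),[0,5); WM=3
i=5 t=7 v=5: → [6,11),[3,8); WM=6; [0,5) fires=9
i=6 t=7 v=6: → [6,11),[3,8); WM=6
i=7 t=8 v=1: → [6,11); WM=7
i=8 t=8 v=3: → [6,11); WM=7
i=9 t=12 v=8: → [12,17),[9,14); WM=11; [3,8) fires=9 [6,11) fires=6
i=10 t=13 v=1: → [12,17),[9,14); WM=12
i=11 t=19 v=4: → [18,23),[15,20); WM=18; [9,14) fires=8 [12,17) fires=8
i=12 t=20 v=9: → [18,23); WM=19
i=13 t=21 v=1: → [21,26),[18,23); WM=20; [15,20) fires=4
i=14 t=21 v=6: → [21,26),[18,23); WM=20
i=15 t=22 v=2: → [21,26),[18,23); WM=21
i=16 t=16 v=9: DROP (t<21-1); WM=21
i=17 t=22 v=4: → [21,26),[18,23); WM=21

11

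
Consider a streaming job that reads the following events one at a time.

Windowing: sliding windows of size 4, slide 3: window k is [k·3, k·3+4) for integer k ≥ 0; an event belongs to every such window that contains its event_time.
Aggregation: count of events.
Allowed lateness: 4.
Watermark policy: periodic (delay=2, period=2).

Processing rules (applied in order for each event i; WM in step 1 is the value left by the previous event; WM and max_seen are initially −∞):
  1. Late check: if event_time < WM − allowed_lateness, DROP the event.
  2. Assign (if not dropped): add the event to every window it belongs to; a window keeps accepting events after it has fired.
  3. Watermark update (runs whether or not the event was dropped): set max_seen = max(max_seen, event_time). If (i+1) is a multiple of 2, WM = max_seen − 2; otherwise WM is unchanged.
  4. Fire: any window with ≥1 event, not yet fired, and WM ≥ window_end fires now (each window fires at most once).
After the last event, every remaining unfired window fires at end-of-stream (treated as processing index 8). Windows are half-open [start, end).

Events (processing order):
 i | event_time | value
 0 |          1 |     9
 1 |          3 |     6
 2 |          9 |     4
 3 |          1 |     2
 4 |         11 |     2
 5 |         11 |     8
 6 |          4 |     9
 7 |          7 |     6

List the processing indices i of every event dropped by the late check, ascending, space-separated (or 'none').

6

i=0 t=1 v=9: → [0,4); WM=−∞
i=1 t=3 v=6: → [3,7),[0,4); WM=1
i=2 t=9 v=4: → [9,13),[6,10); WM=1
i=3 t=1 v=2: → [0,4); WM=7; [0,4) fires=3 [3,7) fires=1
i=4 t=11 v=2: → [9,13); WM=7
i=5 t=11 v=8: → [9,13); WM=9
i=6 t=4 v=9: DROP (t<9-4); WM=9
i=7 t=7 v=6: → [6,10); WM=9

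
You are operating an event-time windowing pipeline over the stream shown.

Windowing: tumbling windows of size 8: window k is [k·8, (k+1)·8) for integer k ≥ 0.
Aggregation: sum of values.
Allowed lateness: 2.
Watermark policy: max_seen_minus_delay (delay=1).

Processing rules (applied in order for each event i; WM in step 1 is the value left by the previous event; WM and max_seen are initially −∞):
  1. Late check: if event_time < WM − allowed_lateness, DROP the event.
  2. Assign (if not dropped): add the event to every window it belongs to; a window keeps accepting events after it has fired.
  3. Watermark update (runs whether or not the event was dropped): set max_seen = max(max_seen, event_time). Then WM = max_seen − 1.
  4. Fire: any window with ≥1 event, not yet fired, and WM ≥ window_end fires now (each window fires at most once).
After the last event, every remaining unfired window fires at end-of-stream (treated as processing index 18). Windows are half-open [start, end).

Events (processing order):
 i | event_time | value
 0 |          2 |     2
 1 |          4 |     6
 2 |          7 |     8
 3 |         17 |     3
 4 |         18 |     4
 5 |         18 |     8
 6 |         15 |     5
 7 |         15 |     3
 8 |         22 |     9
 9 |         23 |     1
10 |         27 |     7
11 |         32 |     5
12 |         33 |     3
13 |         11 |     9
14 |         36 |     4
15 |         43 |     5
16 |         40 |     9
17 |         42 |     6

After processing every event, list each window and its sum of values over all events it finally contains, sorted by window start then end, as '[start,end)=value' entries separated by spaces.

[0,8)=16 [8,16)=8 [16,24)=25 [24,32)=7 [32,40)=12 [40,48)=20

i=0 t=2 v=2: → [0,8); WM=1
i=1 t=4 v=6: → [0,8); WM=3
i=2 t=7 v=8: → [0,8); WM=6
i=3 t=17 v=3: → [16,24); WM=16; [0,8) fires=16
i=4 t=18 v=4: → [16,24); WM=17
i=5 t=18 v=8: → [16,24); WM=17
i=6 t=15 v=5: → [8,16); WM=17; [8,16) fires=5
i=7 t=15 v=3: → [8,16); WM=17
i=8 t=22 v=9: → [16,24); WM=21
i=9 t=23 v=1: → [16,24); WM=22
i=10 t=27 v=7: → [24,32); WM=26; [16,24) fires=25
i=11 t=32 v=5: → [32,40); WM=31
i=12 t=33 v=3: → [32,40); WM=32; [24,32) fires=7
i=13 t=11 v=9: DROP (t<32-2); WM=32
i=14 t=36 v=4: → [32,40); WM=35
i=15 t=43 v=5: → [40,48); WM=42; [32,40) fires=12
i=16 t=40 v=9: → [40,48); WM=42
i=17 t=42 v=6: → [40,48); WM=42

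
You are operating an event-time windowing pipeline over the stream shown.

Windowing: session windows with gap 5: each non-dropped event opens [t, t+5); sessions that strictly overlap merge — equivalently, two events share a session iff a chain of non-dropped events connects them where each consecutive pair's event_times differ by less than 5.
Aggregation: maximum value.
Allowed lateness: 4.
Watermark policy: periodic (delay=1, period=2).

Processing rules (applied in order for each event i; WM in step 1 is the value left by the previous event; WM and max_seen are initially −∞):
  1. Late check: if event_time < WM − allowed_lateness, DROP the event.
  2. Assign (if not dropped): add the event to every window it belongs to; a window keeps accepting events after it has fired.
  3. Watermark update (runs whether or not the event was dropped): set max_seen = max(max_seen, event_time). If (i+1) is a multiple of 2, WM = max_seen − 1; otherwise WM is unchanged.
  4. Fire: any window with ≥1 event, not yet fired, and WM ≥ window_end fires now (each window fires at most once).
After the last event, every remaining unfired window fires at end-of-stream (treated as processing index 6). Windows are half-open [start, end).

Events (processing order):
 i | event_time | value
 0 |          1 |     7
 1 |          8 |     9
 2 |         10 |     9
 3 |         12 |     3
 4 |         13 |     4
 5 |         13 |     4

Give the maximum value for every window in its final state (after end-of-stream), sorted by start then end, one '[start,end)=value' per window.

[1,6)=7 [8,18)=9

i=0 t=1 v=7: → [1,6); WM=−∞
i=1 t=8 v=9: → [8,13); WM=7
i=2 t=10 v=9: → [8,15); WM=7
i=3 t=12 v=3: → [8,17); WM=11
i=4 t=13 v=4: → [8,18); WM=11
i=5 t=13 v=4: → [8,18); WM=12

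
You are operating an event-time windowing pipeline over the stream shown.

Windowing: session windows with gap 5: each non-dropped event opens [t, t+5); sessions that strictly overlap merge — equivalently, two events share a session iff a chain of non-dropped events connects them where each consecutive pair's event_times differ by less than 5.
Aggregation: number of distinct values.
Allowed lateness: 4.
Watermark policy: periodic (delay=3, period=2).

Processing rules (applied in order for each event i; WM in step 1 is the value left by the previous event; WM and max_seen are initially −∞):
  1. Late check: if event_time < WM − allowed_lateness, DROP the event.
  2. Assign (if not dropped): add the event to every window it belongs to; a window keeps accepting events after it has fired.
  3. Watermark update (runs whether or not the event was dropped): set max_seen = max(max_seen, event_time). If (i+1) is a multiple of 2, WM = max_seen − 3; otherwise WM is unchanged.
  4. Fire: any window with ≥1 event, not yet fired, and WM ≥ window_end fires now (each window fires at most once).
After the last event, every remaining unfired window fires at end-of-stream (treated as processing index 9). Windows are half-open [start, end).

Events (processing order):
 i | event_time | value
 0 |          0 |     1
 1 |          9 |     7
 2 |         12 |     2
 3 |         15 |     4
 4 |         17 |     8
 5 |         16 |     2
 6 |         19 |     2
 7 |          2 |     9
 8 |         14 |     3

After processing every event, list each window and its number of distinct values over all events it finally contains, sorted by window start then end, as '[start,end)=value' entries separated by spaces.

[0,5)=1 [9,24)=5

i=0 t=0 v=1: → [0,5); WM=−∞
i=1 t=9 v=7: → [9,14); WM=6
i=2 t=12 v=2: → [9,17); WM=6
i=3 t=15 v=4: → [9,20); WM=12
i=4 t=17 v=8: → [9,22); WM=12
i=5 t=16 v=2: → [9,22); WM=14
i=6 t=19 v=2: → [9,24); WM=14
i=7 t=2 v=9: DROP (t<14-4); WM=16
i=8 t=14 v=3: → [9,24); WM=16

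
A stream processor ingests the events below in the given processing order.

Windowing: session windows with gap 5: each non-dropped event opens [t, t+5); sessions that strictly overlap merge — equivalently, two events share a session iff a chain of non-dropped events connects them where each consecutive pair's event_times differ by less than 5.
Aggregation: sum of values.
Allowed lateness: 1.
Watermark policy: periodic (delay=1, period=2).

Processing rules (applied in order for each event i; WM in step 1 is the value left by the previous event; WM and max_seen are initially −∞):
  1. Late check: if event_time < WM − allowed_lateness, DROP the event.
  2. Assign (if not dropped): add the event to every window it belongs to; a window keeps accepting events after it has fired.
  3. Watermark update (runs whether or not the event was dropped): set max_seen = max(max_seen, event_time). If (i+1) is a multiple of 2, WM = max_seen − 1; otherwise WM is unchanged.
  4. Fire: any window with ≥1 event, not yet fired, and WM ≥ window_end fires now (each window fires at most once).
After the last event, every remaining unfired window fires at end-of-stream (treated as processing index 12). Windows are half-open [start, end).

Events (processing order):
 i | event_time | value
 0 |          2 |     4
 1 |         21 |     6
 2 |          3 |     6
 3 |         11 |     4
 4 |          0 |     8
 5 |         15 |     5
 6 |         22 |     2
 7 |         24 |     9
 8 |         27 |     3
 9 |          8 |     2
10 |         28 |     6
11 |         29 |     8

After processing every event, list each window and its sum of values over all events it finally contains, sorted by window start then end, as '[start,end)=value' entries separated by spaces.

i=0 t=2 v=4: → [2,7); WM=−∞
i=1 t=21 v=6: → [21,26); WM=20
i=2 t=3 v=6: DROP (t<20-1); WM=20
i=3 t=11 v=4: DROP (t<20-1); WM=20
i=4 t=0 v=8: DROP (t<20-1); WM=20
i=5 t=15 v=5: DROP (t<20-1); WM=20
i=6 t=22 v=2: → [21,27); WM=20
i=7 t=24 v=9: → [21,29); WM=23
i=8 t=27 v=3: → [21,32); WM=23
i=9 t=8 v=2: DROP (t<23-1); WM=26
i=10 t=28 v=6: → [21,33); WM=26
i=11 t=29 v=8: → [21,34); WM=28

[2,7)=4 [21,34)=34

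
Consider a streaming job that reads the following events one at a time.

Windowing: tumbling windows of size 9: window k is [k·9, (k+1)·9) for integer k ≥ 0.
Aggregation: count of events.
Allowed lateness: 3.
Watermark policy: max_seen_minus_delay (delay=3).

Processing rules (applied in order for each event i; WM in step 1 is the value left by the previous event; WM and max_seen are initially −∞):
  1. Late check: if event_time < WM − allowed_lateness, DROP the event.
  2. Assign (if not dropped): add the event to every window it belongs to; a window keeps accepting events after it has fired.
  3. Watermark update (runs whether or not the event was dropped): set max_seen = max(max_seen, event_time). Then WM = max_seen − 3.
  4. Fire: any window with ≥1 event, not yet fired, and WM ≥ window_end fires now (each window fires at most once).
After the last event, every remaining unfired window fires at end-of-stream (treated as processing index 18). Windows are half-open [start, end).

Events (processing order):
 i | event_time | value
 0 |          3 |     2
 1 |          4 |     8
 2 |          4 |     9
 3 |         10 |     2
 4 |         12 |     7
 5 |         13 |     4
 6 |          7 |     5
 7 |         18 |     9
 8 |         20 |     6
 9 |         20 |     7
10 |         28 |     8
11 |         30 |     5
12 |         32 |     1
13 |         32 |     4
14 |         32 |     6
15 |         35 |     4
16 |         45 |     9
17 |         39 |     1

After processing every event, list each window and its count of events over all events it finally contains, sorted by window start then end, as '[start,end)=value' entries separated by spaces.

i=0 t=3 v=2: → [0,9); WM=0
i=1 t=4 v=8: → [0,9); WM=1
i=2 t=4 v=9: → [0,9); WM=1
i=3 t=10 v=2: → [9,18); WM=7
i=4 t=12 v=7: → [9,18); WM=9; [0,9) fires=3
i=5 t=13 v=4: → [9,18); WM=10
i=6 t=7 v=5: → [0,9); WM=10
i=7 t=18 v=9: → [18,27); WM=15
i=8 t=20 v=6: → [18,27); WM=17
i=9 t=20 v=7: → [18,27); WM=17
i=10 t=28 v=8: → [27,36); WM=25; [9,18) fires=3
i=11 t=30 v=5: → [27,36); WM=27; [18,27) fires=3
i=12 t=32 v=1: → [27,36); WM=29
i=13 t=32 v=4: → [27,36); WM=29
i=14 t=32 v=6: → [27,36); WM=29
i=15 t=35 v=4: → [27,36); WM=32
i=16 t=45 v=9: → [45,54); WM=42; [27,36) fires=6
i=17 t=39 v=1: → [36,45); WM=42

[0,9)=4 [9,18)=3 [18,27)=3 [27,36)=6 [36,45)=1 [45,54)=1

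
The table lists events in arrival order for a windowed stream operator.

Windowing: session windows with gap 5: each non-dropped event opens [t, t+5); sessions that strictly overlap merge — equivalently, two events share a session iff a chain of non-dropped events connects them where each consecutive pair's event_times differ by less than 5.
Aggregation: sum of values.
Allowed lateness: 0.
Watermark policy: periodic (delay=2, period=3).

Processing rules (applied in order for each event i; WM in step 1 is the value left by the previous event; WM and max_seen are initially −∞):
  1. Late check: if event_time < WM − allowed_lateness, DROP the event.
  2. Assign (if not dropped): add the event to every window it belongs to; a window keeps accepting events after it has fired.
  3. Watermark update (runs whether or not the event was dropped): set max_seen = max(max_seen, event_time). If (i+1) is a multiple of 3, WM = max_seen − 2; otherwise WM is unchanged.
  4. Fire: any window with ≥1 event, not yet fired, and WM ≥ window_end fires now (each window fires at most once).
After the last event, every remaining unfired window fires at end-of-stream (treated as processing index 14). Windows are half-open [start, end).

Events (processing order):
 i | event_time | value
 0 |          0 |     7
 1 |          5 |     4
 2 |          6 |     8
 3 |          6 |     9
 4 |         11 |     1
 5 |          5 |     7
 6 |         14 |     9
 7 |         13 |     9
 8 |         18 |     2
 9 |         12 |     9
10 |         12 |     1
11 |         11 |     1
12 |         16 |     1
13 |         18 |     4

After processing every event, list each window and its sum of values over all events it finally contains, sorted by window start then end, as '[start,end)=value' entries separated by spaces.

[0,5)=7 [5,11)=28 [11,23)=26

i=0 t=0 v=7: → [0,5); WM=−∞
i=1 t=5 v=4: → [5,10); WM=−∞
i=2 t=6 v=8: → [5,11); WM=4
i=3 t=6 v=9: → [5,11); WM=4
i=4 t=11 v=1: → [11,16); WM=4
i=5 t=5 v=7: → [5,11); WM=9
i=6 t=14 v=9: → [11,19); WM=9
i=7 t=13 v=9: → [11,19); WM=9
i=8 t=18 v=2: → [11,23); WM=16
i=9 t=12 v=9: DROP (t<16-0); WM=16
i=10 t=12 v=1: DROP (t<16-0); WM=16
i=11 t=11 v=1: DROP (t<16-0); WM=16
i=12 t=16 v=1: → [11,23); WM=16
i=13 t=18 v=4: → [11,23); WM=16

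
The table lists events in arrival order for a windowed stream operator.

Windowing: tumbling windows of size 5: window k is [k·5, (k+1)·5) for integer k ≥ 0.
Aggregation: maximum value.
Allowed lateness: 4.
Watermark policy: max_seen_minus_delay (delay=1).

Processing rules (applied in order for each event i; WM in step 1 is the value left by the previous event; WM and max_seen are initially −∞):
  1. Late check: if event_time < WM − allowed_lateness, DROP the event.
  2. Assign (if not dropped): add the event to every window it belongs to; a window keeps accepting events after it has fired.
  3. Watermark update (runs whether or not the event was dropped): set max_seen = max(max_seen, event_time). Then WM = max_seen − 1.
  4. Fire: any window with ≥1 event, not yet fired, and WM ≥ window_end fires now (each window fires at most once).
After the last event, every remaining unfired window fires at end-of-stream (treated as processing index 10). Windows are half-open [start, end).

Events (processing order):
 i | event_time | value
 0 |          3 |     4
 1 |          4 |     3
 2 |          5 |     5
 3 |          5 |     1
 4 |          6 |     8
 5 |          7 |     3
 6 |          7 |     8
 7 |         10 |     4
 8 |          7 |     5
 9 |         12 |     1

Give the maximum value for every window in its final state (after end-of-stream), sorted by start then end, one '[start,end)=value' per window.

[0,5)=4 [5,10)=8 [10,15)=4

i=0 t=3 v=4: → [0,5); WM=2
i=1 t=4 v=3: → [0,5); WM=3
i=2 t=5 v=5: → [5,10); WM=4
i=3 t=5 v=1: → [5,10); WM=4
i=4 t=6 v=8: → [5,10); WM=5; [0,5) fires=4
i=5 t=7 v=3: → [5,10); WM=6
i=6 t=7 v=8: → [5,10); WM=6
i=7 t=10 v=4: → [10,15); WM=9
i=8 t=7 v=5: → [5,10); WM=9
i=9 t=12 v=1: → [10,15); WM=11; [5,10) fires=8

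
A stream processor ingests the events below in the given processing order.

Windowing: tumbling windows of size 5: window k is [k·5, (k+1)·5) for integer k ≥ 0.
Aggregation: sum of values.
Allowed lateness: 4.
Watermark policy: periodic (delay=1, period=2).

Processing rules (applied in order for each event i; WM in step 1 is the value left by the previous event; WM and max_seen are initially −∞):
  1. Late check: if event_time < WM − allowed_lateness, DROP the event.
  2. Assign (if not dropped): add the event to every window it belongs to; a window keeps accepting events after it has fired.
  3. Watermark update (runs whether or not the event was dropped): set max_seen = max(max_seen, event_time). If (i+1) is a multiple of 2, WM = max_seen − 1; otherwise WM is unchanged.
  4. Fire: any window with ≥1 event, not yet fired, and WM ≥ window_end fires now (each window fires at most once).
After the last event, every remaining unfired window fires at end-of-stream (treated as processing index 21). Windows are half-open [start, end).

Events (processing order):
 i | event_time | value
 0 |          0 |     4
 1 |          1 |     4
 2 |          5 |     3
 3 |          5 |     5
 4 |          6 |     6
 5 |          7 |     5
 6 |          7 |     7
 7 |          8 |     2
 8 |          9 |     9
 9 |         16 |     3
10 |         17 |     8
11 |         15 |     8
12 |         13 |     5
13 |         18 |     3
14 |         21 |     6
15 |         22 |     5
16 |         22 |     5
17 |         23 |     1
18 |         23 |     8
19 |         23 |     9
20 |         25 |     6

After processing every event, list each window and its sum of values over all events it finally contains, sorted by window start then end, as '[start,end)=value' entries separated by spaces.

i=0 t=0 v=4: → [0,5); WM=−∞
i=1 t=1 v=4: → [0,5); WM=0
i=2 t=5 v=3: → [5,10); WM=0
i=3 t=5 v=5: → [5,10); WM=4
i=4 t=6 v=6: → [5,10); WM=4
i=5 t=7 v=5: → [5,10); WM=6; [0,5) fires=8
i=6 t=7 v=7: → [5,10); WM=6
i=7 t=8 v=2: → [5,10); WM=7
i=8 t=9 v=9: → [5,10); WM=7
i=9 t=16 v=3: → [15,20); WM=15; [5,10) fires=37
i=10 t=17 v=8: → [15,20); WM=15
i=11 t=15 v=8: → [15,20); WM=16
i=12 t=13 v=5: → [10,15); WM=16; [10,15) fires=5
i=13 t=18 v=3: → [15,20); WM=17
i=14 t=21 v=6: → [20,25); WM=17
i=15 t=22 v=5: → [20,25); WM=21; [15,20) fires=22
i=16 t=22 v=5: → [20,25); WM=21
i=17 t=23 v=1: → [20,25); WM=22
i=18 t=23 v=8: → [20,25); WM=22
i=19 t=23 v=9: → [20,25); WM=22
i=20 t=25 v=6: → [25,30); WM=22

[0,5)=8 [5,10)=37 [10,15)=5 [15,20)=22 [20,25)=34 [25,30)=6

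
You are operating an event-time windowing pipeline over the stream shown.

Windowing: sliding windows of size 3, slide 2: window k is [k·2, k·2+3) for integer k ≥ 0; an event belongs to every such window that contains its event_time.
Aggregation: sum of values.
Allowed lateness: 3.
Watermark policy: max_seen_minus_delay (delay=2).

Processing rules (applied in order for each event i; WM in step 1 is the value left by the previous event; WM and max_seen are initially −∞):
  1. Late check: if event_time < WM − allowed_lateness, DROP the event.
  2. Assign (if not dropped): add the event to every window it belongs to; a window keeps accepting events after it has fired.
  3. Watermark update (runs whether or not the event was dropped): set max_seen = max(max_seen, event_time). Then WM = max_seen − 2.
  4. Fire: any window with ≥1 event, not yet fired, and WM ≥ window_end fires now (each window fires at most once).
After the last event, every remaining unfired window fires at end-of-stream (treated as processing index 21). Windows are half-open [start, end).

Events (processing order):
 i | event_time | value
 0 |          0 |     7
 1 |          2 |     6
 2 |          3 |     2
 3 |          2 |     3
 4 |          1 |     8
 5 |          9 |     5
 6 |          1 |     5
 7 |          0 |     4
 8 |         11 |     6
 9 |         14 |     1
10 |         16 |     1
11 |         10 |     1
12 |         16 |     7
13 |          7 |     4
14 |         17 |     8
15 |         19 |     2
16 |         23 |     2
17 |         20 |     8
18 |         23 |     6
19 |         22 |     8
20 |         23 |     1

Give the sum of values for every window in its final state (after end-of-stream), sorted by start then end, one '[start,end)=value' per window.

i=0 t=0 v=7: → [0,3); WM=-2
i=1 t=2 v=6: → [2,5),[0,3); WM=0
i=2 t=3 v=2: → [2,5); WM=1
i=3 t=2 v=3: → [2,5),[0,3); WM=1
i=4 t=1 v=8: → [0,3); WM=1
i=5 t=9 v=5: → [8,11); WM=7; [0,3) fires=24 [2,5) fires=11
i=6 t=1 v=5: DROP (t<7-3); WM=7
i=7 t=0 v=4: DROP (t<7-3); WM=7
i=8 t=11 v=6: → [10,13); WM=9
i=9 t=14 v=1: → [14,17),[12,15); WM=12; [8,11) fires=5
i=10 t=16 v=1: → [16,19),[14,17); WM=14; [10,13) fires=6
i=11 t=10 v=1: DROP (t<14-3); WM=14
i=12 t=16 v=7: → [16,19),[14,17); WM=14
i=13 t=7 v=4: DROP (t<14-3); WM=14
i=14 t=17 v=8: → [16,19); WM=15; [12,15) fires=1
i=15 t=19 v=2: → [18,21); WM=17; [14,17) fires=9
i=16 t=23 v=2: → [22,25); WM=21; [16,19) fires=16 [18,21) fires=2
i=17 t=20 v=8: → [20,23),[18,21); WM=21
i=18 t=23 v=6: → [22,25); WM=21
i=19 t=22 v=8: → [22,25),[20,23); WM=21
i=20 t=23 v=1: → [22,25); WM=21

[0,3)=24 [2,5)=11 [8,11)=5 [10,13)=6 [12,15)=1 [14,17)=9 [16,19)=16 [18,21)=10 [20,23)=16 [22,25)=17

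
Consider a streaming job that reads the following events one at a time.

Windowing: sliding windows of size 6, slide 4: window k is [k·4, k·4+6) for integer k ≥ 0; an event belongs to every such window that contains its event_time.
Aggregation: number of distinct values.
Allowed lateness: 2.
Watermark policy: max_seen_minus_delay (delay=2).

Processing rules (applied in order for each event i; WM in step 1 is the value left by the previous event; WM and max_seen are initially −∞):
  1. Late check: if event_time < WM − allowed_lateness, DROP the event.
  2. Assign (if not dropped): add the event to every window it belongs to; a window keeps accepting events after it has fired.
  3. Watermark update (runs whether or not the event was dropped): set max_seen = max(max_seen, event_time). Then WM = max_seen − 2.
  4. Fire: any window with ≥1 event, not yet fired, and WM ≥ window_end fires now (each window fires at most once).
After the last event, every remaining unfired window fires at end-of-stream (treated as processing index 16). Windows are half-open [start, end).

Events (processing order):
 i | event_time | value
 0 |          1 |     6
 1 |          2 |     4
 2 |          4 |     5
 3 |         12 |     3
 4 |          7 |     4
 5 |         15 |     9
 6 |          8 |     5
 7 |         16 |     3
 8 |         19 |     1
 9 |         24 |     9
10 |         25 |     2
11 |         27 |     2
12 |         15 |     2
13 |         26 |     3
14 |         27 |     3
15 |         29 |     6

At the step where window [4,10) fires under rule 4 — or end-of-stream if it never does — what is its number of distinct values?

i=0 t=1 v=6: → [0,6); WM=-1
i=1 t=2 v=4: → [0,6); WM=0
i=2 t=4 v=5: → [4,10),[0,6); WM=2
i=3 t=12 v=3: → [12,18),[8,14); WM=10; [0,6) fires=3 [4,10) fires=1
i=4 t=7 v=4: DROP (t<10-2); WM=10
i=5 t=15 v=9: → [12,18); WM=13
i=6 t=8 v=5: DROP (t<13-2); WM=13
i=7 t=16 v=3: → [16,22),[12,18); WM=14; [8,14) fires=1
i=8 t=19 v=1: → [16,22); WM=17
i=9 t=24 v=9: → [24,30),[20,26); WM=22; [12,18) fires=2 [16,22) fires=2
i=10 t=25 v=2: → [24,30),[20,26); WM=23
i=11 t=27 v=2: → [24,30); WM=25
i=12 t=15 v=2: DROP (t<25-2); WM=25
i=13 t=26 v=3: → [24,30); WM=25
i=14 t=27 v=3: → [24,30); WM=25
i=15 t=29 v=6: → [28,34),[24,30); WM=27; [20,26) fires=2

1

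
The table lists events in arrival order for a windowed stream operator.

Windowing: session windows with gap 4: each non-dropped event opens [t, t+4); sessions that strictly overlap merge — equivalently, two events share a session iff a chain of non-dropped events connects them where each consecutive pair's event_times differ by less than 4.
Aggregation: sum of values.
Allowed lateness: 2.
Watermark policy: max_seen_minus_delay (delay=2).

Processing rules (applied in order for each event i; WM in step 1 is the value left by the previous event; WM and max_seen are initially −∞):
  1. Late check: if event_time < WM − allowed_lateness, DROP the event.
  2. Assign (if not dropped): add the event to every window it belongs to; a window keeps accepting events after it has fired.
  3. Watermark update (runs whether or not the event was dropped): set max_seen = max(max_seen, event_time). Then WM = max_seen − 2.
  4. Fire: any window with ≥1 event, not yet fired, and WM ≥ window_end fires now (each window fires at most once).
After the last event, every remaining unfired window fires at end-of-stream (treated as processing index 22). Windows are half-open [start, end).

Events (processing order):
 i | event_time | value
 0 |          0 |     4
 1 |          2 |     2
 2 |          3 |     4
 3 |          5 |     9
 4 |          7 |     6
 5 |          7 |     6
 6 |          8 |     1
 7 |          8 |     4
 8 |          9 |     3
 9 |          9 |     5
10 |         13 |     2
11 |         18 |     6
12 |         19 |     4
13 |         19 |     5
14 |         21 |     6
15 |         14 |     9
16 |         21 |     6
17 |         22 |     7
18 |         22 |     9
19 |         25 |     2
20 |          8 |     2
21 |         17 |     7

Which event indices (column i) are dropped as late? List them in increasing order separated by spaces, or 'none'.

15 20 21

i=0 t=0 v=4: → [0,4); WM=-2
i=1 t=2 v=2: → [0,6); WM=0
i=2 t=3 v=4: → [0,7); WM=1
i=3 t=5 v=9: → [0,9); WM=3
i=4 t=7 v=6: → [0,11); WM=5
i=5 t=7 v=6: → [0,11); WM=5
i=6 t=8 v=1: → [0,12); WM=6
i=7 t=8 v=4: → [0,12); WM=6
i=8 t=9 v=3: → [0,13); WM=7
i=9 t=9 v=5: → [0,13); WM=7
i=10 t=13 v=2: → [13,17); WM=11
i=11 t=18 v=6: → [18,22); WM=16
i=12 t=19 v=4: → [18,23); WM=17
i=13 t=19 v=5: → [18,23); WM=17
i=14 t=21 v=6: → [18,25); WM=19
i=15 t=14 v=9: DROP (t<19-2); WM=19
i=16 t=21 v=6: → [18,25); WM=19
i=17 t=22 v=7: → [18,26); WM=20
i=18 t=22 v=9: → [18,26); WM=20
i=19 t=25 v=2: → [18,29); WM=23
i=20 t=8 v=2: DROP (t<23-2); WM=23
i=21 t=17 v=7: DROP (t<23-2); WM=23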